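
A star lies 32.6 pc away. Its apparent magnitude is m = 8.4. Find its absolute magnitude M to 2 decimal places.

M ≈ 5.83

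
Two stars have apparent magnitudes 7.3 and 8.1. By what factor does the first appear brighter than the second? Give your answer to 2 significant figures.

Magnitude difference = -0.8
Flux ratio = 10^(−0.4 Δm) = 10^(−0.4 × -0.8) = 10^0.320 = 2.089

2.1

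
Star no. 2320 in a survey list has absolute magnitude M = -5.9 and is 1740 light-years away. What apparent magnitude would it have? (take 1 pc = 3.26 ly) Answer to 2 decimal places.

d = 1740 ly / 3.26 = 533.7 pc
m = M + 5 log₁₀ d − 5 = -5.9 + 5·2.7273 − 5 = 2.737

m ≈ 2.74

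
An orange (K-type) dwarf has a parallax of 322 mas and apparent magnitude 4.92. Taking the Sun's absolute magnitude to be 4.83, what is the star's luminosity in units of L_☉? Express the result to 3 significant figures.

L/L_☉ ≈ 0.0888

d = 1/p = 1000/322 mas = 3.106 pc
M = m − 5 log₁₀ d + 5 = 4.92 − 5·0.4921 + 5 = 7.459
M − M_☉ = 7.459 − 4.83 = 2.629
L/L_☉ = 10^(−0.4 × 2.629) = 0.08877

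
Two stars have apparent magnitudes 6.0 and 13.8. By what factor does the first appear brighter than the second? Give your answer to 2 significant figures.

Δm = 6.0 − (13.8) = -7.8
Flux ratio = 10^(−0.4 Δm) = 10^(−0.4 × -7.8) = 10^3.120 = 1318

1300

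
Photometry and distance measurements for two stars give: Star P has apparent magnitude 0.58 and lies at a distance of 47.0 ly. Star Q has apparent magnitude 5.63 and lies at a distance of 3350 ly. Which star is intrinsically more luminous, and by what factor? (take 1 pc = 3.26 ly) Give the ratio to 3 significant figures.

Star Q is more luminous, by a factor of 48.5.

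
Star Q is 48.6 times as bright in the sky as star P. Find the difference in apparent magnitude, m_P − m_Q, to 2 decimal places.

Pogson: Δm = −2.5 log₁₀(ratio) = −2.5 log₁₀(48.6) = −2.5 × 1.6866 = -4.217
Star Q is brighter so has the smaller magnitude: m_P − m_Q is positive.

m_P − m_Q ≈ 4.22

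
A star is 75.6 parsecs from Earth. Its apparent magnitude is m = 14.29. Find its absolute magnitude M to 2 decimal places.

M ≈ 9.90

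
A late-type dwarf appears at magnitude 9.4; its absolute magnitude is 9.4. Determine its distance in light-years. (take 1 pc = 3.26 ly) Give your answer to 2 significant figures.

d ≈ 33 ly

μ = m − M = 0.000
m − M = 5 log₁₀ d − 5
log₁₀ d = (m − M)/5 + 1 = 1.0000
d = 10^1.0000 = 10.00 pc
= 32.60 ly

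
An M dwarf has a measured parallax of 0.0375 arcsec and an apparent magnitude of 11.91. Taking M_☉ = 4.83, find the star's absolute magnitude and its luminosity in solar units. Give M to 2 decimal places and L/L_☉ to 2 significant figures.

d = 1/p = 1/0.0375″ = 26.67 pc
M = m − 5 log₁₀ d + 5 = 11.91 − 5·1.4260 + 5 = 9.780
M − M_☉ = 9.780 − 4.83 = 4.950
L/L_☉ = 10^(−0.4 × 4.950) = 0.01047

M ≈ 9.78; L/L_☉ ≈ 0.010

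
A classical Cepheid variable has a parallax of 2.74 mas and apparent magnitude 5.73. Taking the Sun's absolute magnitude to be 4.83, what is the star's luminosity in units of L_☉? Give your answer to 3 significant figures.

L/L_☉ ≈ 581

d = 1/p = 1000/2.74 mas = 365.0 pc
M = m − 5 log₁₀ d + 5 = 5.73 − 5·2.5622 + 5 = -2.081
M − M_☉ = -2.081 − 4.83 = -6.911
L/L_☉ = 10^(−0.4 × -6.911) = 581.4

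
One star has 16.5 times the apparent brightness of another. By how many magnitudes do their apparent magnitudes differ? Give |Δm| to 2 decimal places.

|Δm| ≈ 3.04

Pogson: Δm = −2.5 log₁₀(ratio) = −2.5 log₁₀(16.5) = −2.5 × 1.2175 = -3.044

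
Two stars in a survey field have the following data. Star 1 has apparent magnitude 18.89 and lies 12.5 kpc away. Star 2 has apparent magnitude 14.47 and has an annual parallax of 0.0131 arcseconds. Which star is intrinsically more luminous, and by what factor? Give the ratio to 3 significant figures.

Star 1: d = 12.5 kpc = 12500 pc
Star 1: M = m − 5 log₁₀ d + 5 = 18.89 − 5·4.0969 + 5 = 3.405
Star 2: d = 1/p = 1/0.0131″ = 76.34 pc
Star 2: M = m − 5 log₁₀ d + 5 = 14.47 − 5·1.8827 + 5 = 10.056
ΔM = M_1 − M_2 = 3.405 − (10.056) = -6.651; smaller M is more luminous → Star 1.
L ratio = 10^(0.4 |ΔM|) = 10^2.660 = 457.5

Star 1 is more luminous, by a factor of 457.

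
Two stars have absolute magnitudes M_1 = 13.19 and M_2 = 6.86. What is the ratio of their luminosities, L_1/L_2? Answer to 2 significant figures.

ΔM = M_1 − M_2 = 6.33
L_1/L_2 = 10^(−0.4 ΔM) = 10^-2.532 = 2.938×10^-3

L_1/L_2 ≈ 2.9×10^-3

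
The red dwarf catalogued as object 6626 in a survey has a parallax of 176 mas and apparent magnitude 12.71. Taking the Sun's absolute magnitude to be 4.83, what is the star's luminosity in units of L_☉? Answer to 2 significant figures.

L/L_☉ ≈ 2.3×10^-4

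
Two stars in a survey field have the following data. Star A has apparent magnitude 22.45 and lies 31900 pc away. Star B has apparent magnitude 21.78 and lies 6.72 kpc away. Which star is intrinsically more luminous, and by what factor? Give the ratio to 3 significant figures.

Star A: M = m − 5 log₁₀ d + 5 = 22.45 − 5·4.5038 + 5 = 4.931
Star B: d = 6.72 kpc = 6720 pc
Star B: M = m − 5 log₁₀ d + 5 = 21.78 − 5·3.8274 + 5 = 7.643
ΔM = M_A − M_B = 4.931 − (7.643) = -2.712; smaller M is more luminous → Star A.
L ratio = 10^(0.4 |ΔM|) = 10^1.085 = 12.16

Star A is more luminous, by a factor of 12.2.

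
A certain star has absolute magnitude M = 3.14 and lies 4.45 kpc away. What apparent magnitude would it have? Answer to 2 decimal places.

d = 4.45 kpc = 4450 pc
m = M + 5 log₁₀ d − 5 = 3.14 + 5·3.6484 − 5 = 16.382

m ≈ 16.38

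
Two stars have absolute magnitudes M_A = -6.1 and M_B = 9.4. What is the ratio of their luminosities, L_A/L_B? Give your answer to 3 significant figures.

ΔM = M_A − M_B = -15.5
L_A/L_B = 10^(−0.4 ΔM) = 10^6.200 = 1.585×10^6

L_A/L_B ≈ 1.58×10^6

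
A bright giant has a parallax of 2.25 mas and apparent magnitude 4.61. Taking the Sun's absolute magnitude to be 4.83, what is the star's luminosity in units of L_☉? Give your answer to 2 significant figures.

L/L_☉ ≈ 2400

d = 1/p = 1000/2.25 mas = 444.4 pc
M = m − 5 log₁₀ d + 5 = 4.61 − 5·2.6478 + 5 = -3.629
M − M_☉ = -3.629 − 4.83 = -8.459
L/L_☉ = 10^(−0.4 × -8.459) = 2419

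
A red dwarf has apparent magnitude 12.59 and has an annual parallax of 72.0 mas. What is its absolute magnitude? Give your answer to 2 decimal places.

M ≈ 11.88

p = 72.0 mas = 0.0720″ → d = 1/p = 13.89 pc
5 log₁₀(d/10 pc) = 5 log₁₀(13.89) − 5 = 0.713
M = m − 5 log₁₀(d/10) = 12.59 − 0.713 = 11.877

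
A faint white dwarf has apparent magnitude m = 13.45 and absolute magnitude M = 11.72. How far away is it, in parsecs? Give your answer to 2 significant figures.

d ≈ 22 pc

Distance modulus: m − M = 13.45 − (11.72) = 1.730
m − M = 5 log₁₀ d − 5
log₁₀ d = (m − M)/5 + 1 = 1.3460
d = 10^1.3460 = 22.18 pc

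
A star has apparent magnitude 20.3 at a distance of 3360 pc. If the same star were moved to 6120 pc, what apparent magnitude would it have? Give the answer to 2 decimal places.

m ≈ 21.60

Flux ∝ 1/d², so Δm = 5 log₁₀(d₂/d₁) = 5 log₁₀(6120/3360) = 1.302
m₂ = m₁ + Δm = 20.3 + (1.302) = 21.602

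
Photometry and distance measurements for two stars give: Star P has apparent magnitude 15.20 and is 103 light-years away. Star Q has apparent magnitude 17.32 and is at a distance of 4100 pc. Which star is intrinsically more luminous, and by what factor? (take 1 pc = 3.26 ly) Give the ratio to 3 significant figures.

Star P: d = 103 ly / 3.26 = 31.60 pc
Star P: M = m − 5 log₁₀ d + 5 = 15.20 − 5·1.4996 + 5 = 12.702
Star Q: M = m − 5 log₁₀ d + 5 = 17.32 − 5·3.6128 + 5 = 4.256
ΔM = M_P − M_Q = 12.702 − (4.256) = 8.446; smaller M is more luminous → Star Q.
L ratio = 10^(0.4 |ΔM|) = 10^3.378 = 2390

Star Q is more luminous, by a factor of 2390.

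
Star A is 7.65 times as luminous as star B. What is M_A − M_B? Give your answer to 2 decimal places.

M_A − M_B ≈ -2.21

Pogson: ΔM = −2.5 log₁₀(ratio) = −2.5 log₁₀(7.65) = −2.5 × 0.8837 = -2.209
Star A is brighter, so it has the smaller magnitude: the difference is negative.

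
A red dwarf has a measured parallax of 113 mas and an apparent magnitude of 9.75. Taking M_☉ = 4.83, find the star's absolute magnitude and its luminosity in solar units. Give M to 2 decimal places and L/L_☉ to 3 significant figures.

M ≈ 10.02; L/L_☉ ≈ 8.43×10^-3

d = 1/p = 1000/113 mas = 8.850 pc
M = m − 5 log₁₀ d + 5 = 9.75 − 5·0.9469 + 5 = 10.015
M − M_☉ = 10.015 − 4.83 = 5.185
L/L_☉ = 10^(−0.4 × 5.185) = 8.430×10^-3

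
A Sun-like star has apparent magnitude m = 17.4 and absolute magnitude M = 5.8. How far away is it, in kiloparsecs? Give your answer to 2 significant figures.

μ = m − M = 11.600
m − M = 5 log₁₀ d − 5
log₁₀ d = (m − M)/5 + 1 = 3.3200
d = 10^3.3200 = 2089 pc
= 2.089 kpc

d ≈ 2.1 kpc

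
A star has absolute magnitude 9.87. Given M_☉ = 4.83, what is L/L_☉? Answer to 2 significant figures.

L/L_☉ ≈ 9.6×10^-3

M − M_☉ = 9.87 − 4.83 = 5.040
L/L_☉ = 10^(−0.4 (M − M_☉)) = 10^-2.016 = 9.638×10^-3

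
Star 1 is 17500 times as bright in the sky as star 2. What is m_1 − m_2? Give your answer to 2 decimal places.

m_1 − m_2 ≈ -10.61

Pogson: Δm = −2.5 log₁₀(ratio) = −2.5 log₁₀(17500) = −2.5 × 4.2430 = -10.608
Star 1 is brighter, so it has the smaller magnitude: the difference is negative.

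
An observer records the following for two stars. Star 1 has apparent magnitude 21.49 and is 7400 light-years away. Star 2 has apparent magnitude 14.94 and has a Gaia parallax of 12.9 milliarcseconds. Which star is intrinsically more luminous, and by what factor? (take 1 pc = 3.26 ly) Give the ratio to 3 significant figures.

Star 1 is more luminous, by a factor of 2.06.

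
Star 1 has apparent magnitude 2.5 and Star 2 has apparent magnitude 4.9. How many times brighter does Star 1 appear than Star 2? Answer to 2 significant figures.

Δm = 2.5 − (4.9) = -2.4
Flux ratio = 10^(−0.4 Δm) = 10^(−0.4 × -2.4) = 10^0.960 = 9.120

9.1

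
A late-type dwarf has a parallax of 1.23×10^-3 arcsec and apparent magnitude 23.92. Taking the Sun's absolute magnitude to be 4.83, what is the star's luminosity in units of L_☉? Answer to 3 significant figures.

L/L_☉ ≈ 1.53×10^-4

d = 1/p = 1/1.23×10^-3″ = 813.0 pc
M = m − 5 log₁₀ d + 5 = 23.92 − 5·2.9101 + 5 = 14.370
M − M_☉ = 14.370 − 4.83 = 9.540
L/L_☉ = 10^(−0.4 × 9.540) = 1.528×10^-4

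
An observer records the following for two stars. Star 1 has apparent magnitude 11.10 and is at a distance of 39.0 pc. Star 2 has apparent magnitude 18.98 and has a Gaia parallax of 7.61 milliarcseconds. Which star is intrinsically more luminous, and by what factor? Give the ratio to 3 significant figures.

Star 1: M = m − 5 log₁₀ d + 5 = 11.10 − 5·1.5911 + 5 = 8.145
Star 2: p = 7.61 mas = 7.61×10^-3″ → d = 1/p = 131.4 pc
Star 2: M = m − 5 log₁₀ d + 5 = 18.98 − 5·2.1186 + 5 = 13.387
ΔM = M_1 − M_2 = 8.145 − (13.387) = -5.242; smaller M is more luminous → Star 1.
L ratio = 10^(0.4 |ΔM|) = 10^2.097 = 125.0

Star 1 is more luminous, by a factor of 125.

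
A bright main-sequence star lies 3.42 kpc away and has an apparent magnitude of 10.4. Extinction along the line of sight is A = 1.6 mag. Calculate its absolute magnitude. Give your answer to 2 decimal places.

M ≈ -3.87

d = 3.42 kpc = 3420 pc
5 log₁₀(d/10 pc) = 5 log₁₀(3420) − 5 = 12.670
M = m − 5 log₁₀(d/10) − A = 10.4 − 12.670 − 1.6 = -3.870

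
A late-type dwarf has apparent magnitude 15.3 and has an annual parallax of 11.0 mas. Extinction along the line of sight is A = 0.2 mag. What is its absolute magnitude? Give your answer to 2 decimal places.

p = 11.0 mas = 0.0110″ → d = 1/p = 90.91 pc
5 log₁₀(d/10 pc) = 5 log₁₀(90.91) − 5 = 4.793
M = m − 5 log₁₀(d/10) − A = 15.3 − 4.793 − 0.2 = 10.307

M ≈ 10.31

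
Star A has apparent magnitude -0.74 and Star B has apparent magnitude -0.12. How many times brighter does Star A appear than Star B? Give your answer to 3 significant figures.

1.77

Magnitude difference = -0.62
Flux ratio = 10^(−0.4 Δm) = 10^(−0.4 × -0.62) = 10^0.248 = 1.770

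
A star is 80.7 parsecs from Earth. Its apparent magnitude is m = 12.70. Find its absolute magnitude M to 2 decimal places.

M ≈ 8.17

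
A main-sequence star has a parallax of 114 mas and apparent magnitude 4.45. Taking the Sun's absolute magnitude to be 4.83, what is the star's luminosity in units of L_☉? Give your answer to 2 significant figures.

L/L_☉ ≈ 1.1

d = 1/p = 1000/114 mas = 8.772 pc
M = m − 5 log₁₀ d + 5 = 4.45 − 5·0.9431 + 5 = 4.735
M − M_☉ = 4.735 − 4.83 = -0.095
L/L_☉ = 10^(−0.4 × -0.095) = 1.092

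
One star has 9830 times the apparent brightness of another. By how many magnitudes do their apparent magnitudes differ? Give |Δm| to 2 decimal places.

Pogson: Δm = −2.5 log₁₀(ratio) = −2.5 log₁₀(9830) = −2.5 × 3.9926 = -9.981

|Δm| ≈ 9.98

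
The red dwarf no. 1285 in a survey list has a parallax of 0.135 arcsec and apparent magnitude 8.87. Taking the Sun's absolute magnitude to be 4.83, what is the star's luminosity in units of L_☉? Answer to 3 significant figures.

L/L_☉ ≈ 0.0133

d = 1/p = 1/0.135″ = 7.407 pc
M = m − 5 log₁₀ d + 5 = 8.87 − 5·0.8697 + 5 = 9.522
M − M_☉ = 9.522 − 4.83 = 4.692
L/L_☉ = 10^(−0.4 × 4.692) = 0.01328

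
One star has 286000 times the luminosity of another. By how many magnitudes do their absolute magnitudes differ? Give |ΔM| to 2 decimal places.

|ΔM| ≈ 13.64

Pogson: ΔM = −2.5 log₁₀(ratio) = −2.5 log₁₀(286000) = −2.5 × 5.4564 = -13.641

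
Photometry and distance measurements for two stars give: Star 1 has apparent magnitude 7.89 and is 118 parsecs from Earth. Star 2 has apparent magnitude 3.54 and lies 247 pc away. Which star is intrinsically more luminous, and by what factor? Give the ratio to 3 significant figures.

Star 2 is more luminous, by a factor of 241.

Star 1: M = m − 5 log₁₀ d + 5 = 7.89 − 5·2.0719 + 5 = 2.531
Star 2: M = m − 5 log₁₀ d + 5 = 3.54 − 5·2.3927 + 5 = -3.423
ΔM = M_1 − M_2 = 2.531 − (-3.423) = 5.954; smaller M is more luminous → Star 2.
L ratio = 10^(0.4 |ΔM|) = 10^2.382 = 240.8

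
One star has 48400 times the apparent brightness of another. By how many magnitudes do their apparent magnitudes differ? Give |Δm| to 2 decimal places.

|Δm| ≈ 11.71

Pogson: Δm = −2.5 log₁₀(ratio) = −2.5 log₁₀(48400) = −2.5 × 4.6848 = -11.712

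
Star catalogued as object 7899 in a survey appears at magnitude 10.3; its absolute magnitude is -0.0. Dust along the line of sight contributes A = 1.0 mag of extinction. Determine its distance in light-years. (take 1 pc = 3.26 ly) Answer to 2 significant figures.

d ≈ 2400 ly

m − M = 5 log₁₀(d/10 pc) + A  ⇒  10.3 − (-0.0) − 1.0 = 5 log₁₀(d/10)
9.300 = 5 log₁₀(d/10)
log₁₀ d = (m − M − A)/5 + 1 = 2.8600
d = 10^2.8600 = 724.4 pc
= 2362 ly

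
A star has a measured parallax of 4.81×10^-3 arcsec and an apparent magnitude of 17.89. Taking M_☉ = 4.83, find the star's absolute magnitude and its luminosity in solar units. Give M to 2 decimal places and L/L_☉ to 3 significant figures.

d = 1/p = 1/4.81×10^-3″ = 207.9 pc
M = m − 5 log₁₀ d + 5 = 17.89 − 5·2.3179 + 5 = 11.301
M − M_☉ = 11.301 − 4.83 = 6.471
L/L_☉ = 10^(−0.4 × 6.471) = 2.581×10^-3

M ≈ 11.30; L/L_☉ ≈ 2.58×10^-3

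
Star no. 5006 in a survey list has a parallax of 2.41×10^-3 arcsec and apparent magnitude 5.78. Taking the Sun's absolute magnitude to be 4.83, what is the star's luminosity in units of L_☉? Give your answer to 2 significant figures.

L/L_☉ ≈ 720

d = 1/p = 1/2.41×10^-3″ = 414.9 pc
M = m − 5 log₁₀ d + 5 = 5.78 − 5·2.6180 + 5 = -2.310
M − M_☉ = -2.310 − 4.83 = -7.140
L/L_☉ = 10^(−0.4 × -7.140) = 717.7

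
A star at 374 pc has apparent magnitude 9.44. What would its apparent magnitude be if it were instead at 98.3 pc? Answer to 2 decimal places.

m ≈ 6.54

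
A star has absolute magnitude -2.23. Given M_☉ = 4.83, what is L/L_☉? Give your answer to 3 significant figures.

M − M_☉ = -2.23 − 4.83 = -7.060
L/L_☉ = 10^(−0.4 (M − M_☉)) = 10^2.824 = 666.8

L/L_☉ ≈ 667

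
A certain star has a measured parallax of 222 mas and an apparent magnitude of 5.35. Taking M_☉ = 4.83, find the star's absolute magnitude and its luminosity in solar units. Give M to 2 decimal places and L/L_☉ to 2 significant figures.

d = 1/p = 1000/222 mas = 4.505 pc
M = m − 5 log₁₀ d + 5 = 5.35 − 5·0.6536 + 5 = 7.082
M − M_☉ = 7.082 − 4.83 = 2.252
L/L_☉ = 10^(−0.4 × 2.252) = 0.1257

M ≈ 7.08; L/L_☉ ≈ 0.13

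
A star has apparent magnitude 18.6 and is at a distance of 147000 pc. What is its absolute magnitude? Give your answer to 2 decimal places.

5 log₁₀(d/10 pc) = 5 log₁₀(147000) − 5 = 20.837
M = m − 5 log₁₀(d/10) = 18.6 − 20.837 = -2.237

M ≈ -2.24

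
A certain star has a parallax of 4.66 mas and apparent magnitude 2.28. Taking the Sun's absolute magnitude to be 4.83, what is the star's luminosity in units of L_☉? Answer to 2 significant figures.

L/L_☉ ≈ 4800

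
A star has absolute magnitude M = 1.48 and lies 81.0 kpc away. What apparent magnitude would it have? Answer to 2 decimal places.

d = 81.0 kpc = 81000 pc
m = M + 5 log₁₀ d − 5 = 1.48 + 5·4.9085 − 5 = 21.022

m ≈ 21.02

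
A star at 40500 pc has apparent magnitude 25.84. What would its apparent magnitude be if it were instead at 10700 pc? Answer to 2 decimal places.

m ≈ 22.95

Flux ∝ 1/d², so Δm = 5 log₁₀(d₂/d₁) = 5 log₁₀(10700/40500) = -2.890
m₂ = m₁ + Δm = 25.84 + (-2.890) = 22.950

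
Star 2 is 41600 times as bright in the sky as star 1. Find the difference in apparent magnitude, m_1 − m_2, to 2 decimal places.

m_1 − m_2 ≈ 11.55

Pogson: Δm = −2.5 log₁₀(ratio) = −2.5 log₁₀(41600) = −2.5 × 4.6191 = -11.548
Star 2 is brighter so has the smaller magnitude: m_1 − m_2 is positive.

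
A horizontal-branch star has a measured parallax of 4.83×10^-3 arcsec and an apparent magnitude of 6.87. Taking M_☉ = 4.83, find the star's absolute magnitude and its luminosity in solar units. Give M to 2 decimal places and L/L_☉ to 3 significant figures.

d = 1/p = 1/4.83×10^-3″ = 207.0 pc
M = m − 5 log₁₀ d + 5 = 6.87 − 5·2.3161 + 5 = 0.290
M − M_☉ = 0.290 − 4.83 = -4.540
L/L_☉ = 10^(−0.4 × -4.540) = 65.48

M ≈ 0.29; L/L_☉ ≈ 65.5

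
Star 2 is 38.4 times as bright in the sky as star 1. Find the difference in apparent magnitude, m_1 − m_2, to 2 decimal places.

m_1 − m_2 ≈ 3.96

Pogson: Δm = −2.5 log₁₀(ratio) = −2.5 log₁₀(38.4) = −2.5 × 1.5843 = -3.961
Star 2 is brighter so has the smaller magnitude: m_1 − m_2 is positive.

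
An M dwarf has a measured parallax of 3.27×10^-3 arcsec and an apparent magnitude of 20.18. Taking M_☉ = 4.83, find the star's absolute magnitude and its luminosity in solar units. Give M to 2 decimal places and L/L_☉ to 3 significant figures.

M ≈ 12.75; L/L_☉ ≈ 6.77×10^-4

d = 1/p = 1/3.27×10^-3″ = 305.8 pc
M = m − 5 log₁₀ d + 5 = 20.18 − 5·2.4855 + 5 = 12.753
M − M_☉ = 12.753 − 4.83 = 7.923
L/L_☉ = 10^(−0.4 × 7.923) = 6.775×10^-4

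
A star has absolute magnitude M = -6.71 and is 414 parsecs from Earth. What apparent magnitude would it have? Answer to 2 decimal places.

m ≈ 1.38

m = M + 5 log₁₀ d − 5 = -6.71 + 5·2.6170 − 5 = 1.375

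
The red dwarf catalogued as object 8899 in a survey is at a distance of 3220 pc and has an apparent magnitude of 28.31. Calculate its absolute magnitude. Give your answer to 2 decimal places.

5 log₁₀(d/10 pc) = 5 log₁₀(3220) − 5 = 12.539
M = m − 5 log₁₀(d/10) = 28.31 − 12.539 = 15.771

M ≈ 15.77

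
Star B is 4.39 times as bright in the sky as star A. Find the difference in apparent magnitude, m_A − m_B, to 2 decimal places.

m_A − m_B ≈ 1.61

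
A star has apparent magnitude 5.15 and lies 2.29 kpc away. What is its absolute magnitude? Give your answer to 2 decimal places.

d = 2.29 kpc = 2290 pc
5 log₁₀(d/10 pc) = 5 log₁₀(2290) − 5 = 11.799
M = m − 5 log₁₀(d/10) = 5.15 − 11.799 = -6.649

M ≈ -6.65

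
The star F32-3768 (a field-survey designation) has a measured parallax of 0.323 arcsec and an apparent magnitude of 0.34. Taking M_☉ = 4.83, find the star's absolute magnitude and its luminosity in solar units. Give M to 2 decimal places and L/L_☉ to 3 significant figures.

d = 1/p = 1/0.323″ = 3.096 pc
M = m − 5 log₁₀ d + 5 = 0.34 − 5·0.4908 + 5 = 2.886
M − M_☉ = 2.886 − 4.83 = -1.944
L/L_☉ = 10^(−0.4 × -1.944) = 5.992

M ≈ 2.89; L/L_☉ ≈ 5.99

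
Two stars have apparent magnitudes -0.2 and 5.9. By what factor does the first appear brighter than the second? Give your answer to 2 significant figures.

280

Δm = -0.2 − (5.9) = -6.1
Flux ratio = 10^(−0.4 Δm) = 10^(−0.4 × -6.1) = 10^2.440 = 275.4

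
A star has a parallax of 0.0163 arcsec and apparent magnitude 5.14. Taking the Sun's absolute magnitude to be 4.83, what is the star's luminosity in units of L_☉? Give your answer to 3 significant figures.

L/L_☉ ≈ 28.3

d = 1/p = 1/0.0163″ = 61.35 pc
M = m − 5 log₁₀ d + 5 = 5.14 − 5·1.7878 + 5 = 1.201
M − M_☉ = 1.201 − 4.83 = -3.629
L/L_☉ = 10^(−0.4 × -3.629) = 28.29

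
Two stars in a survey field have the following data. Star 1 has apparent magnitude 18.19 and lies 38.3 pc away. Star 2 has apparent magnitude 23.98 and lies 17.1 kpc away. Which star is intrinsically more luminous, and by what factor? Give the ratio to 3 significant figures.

Star 1: M = m − 5 log₁₀ d + 5 = 18.19 − 5·1.5832 + 5 = 15.274
Star 2: d = 17.1 kpc = 17100 pc
Star 2: M = m − 5 log₁₀ d + 5 = 23.98 − 5·4.2330 + 5 = 7.815
ΔM = M_1 − M_2 = 15.274 − (7.815) = 7.459; smaller M is more luminous → Star 2.
L ratio = 10^(0.4 |ΔM|) = 10^2.984 = 962.9

Star 2 is more luminous, by a factor of 963.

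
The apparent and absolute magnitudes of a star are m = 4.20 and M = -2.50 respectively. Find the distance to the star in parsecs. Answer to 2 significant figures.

d ≈ 220 pc

μ = m − M = 6.700
m − M = 5 log₁₀ d − 5
log₁₀ d = (m − M)/5 + 1 = 2.3400
d = 10^2.3400 = 218.8 pc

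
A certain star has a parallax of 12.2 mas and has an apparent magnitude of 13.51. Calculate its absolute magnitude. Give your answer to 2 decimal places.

M ≈ 8.94

p = 12.2 mas = 0.0122″ → d = 1/p = 81.97 pc
5 log₁₀(d/10 pc) = 5 log₁₀(81.97) − 5 = 4.568
M = m − 5 log₁₀(d/10) = 13.51 − 4.568 = 8.942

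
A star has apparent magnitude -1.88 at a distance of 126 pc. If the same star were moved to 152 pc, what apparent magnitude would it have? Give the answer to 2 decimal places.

Flux ∝ 1/d², so Δm = 5 log₁₀(d₂/d₁) = 5 log₁₀(152/126) = 0.407
m₂ = m₁ + Δm = -1.88 + (0.407) = -1.473

m ≈ -1.47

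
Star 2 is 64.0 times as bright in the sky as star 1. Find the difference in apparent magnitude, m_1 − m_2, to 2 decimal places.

m_1 − m_2 ≈ 4.52

Pogson: Δm = −2.5 log₁₀(ratio) = −2.5 log₁₀(64.0) = −2.5 × 1.8062 = -4.515
Star 2 is brighter so has the smaller magnitude: m_1 − m_2 is positive.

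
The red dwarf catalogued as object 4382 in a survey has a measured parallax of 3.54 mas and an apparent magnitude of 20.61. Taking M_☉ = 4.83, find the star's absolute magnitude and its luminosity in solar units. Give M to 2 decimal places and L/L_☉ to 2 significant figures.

M ≈ 13.36; L/L_☉ ≈ 3.9×10^-4

d = 1/p = 1000/3.54 mas = 282.5 pc
M = m − 5 log₁₀ d + 5 = 20.61 − 5·2.4510 + 5 = 13.355
M − M_☉ = 13.355 − 4.83 = 8.525
L/L_☉ = 10^(−0.4 × 8.525) = 3.890×10^-4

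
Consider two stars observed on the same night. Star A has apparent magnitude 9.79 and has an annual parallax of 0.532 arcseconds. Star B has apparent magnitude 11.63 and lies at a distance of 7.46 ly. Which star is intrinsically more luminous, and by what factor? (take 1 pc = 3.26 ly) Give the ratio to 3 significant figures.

Star A is more luminous, by a factor of 3.67.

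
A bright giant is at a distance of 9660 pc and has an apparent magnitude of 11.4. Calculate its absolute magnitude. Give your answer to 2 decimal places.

M ≈ -3.52

5 log₁₀(d/10 pc) = 5 log₁₀(9660) − 5 = 14.925
M = m − 5 log₁₀(d/10) = 11.4 − 14.925 = -3.525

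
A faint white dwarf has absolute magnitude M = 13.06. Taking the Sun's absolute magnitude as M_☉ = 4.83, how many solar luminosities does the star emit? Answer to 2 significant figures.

L/L_☉ ≈ 5.1×10^-4

M − M_☉ = 13.06 − 4.83 = 8.230
L/L_☉ = 10^(−0.4 (M − M_☉)) = 10^-3.292 = 5.105×10^-4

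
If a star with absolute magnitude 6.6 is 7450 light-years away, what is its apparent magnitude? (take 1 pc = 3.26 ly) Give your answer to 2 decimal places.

m ≈ 18.39

d = 7450 ly / 3.26 = 2285 pc
m = M + 5 log₁₀ d − 5 = 6.6 + 5·3.3589 − 5 = 18.395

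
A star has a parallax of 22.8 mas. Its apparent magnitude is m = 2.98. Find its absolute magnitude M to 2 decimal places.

M ≈ -0.23

p = 22.8 mas = 0.0228″ → d = 1/p = 43.86 pc
5 log₁₀(d/10 pc) = 5 log₁₀(43.86) − 5 = 3.210
M = m − 5 log₁₀(d/10) = 2.98 − 3.210 = -0.230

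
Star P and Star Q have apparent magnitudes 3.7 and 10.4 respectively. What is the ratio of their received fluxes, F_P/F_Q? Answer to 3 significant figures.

F_P/F_Q ≈ 479

Magnitude difference = -6.7
Flux ratio = 10^(−0.4 Δm) = 10^(−0.4 × -6.7) = 10^2.680 = 478.6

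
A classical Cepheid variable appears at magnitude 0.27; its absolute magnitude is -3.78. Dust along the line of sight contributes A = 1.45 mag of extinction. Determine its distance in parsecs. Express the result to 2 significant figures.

m − M = 5 log₁₀(d/10 pc) + A  ⇒  0.27 − (-3.78) − 1.45 = 5 log₁₀(d/10)
2.600 = 5 log₁₀(d/10)
log₁₀ d = (m − M − A)/5 + 1 = 1.5200
d = 10^1.5200 = 33.11 pc

d ≈ 33 pc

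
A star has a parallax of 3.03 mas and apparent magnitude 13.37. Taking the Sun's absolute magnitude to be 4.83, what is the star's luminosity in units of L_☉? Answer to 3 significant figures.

d = 1/p = 1000/3.03 mas = 330.0 pc
M = m − 5 log₁₀ d + 5 = 13.37 − 5·2.5186 + 5 = 5.777
M − M_☉ = 5.777 − 4.83 = 0.947
L/L_☉ = 10^(−0.4 × 0.947) = 0.4179

L/L_☉ ≈ 0.418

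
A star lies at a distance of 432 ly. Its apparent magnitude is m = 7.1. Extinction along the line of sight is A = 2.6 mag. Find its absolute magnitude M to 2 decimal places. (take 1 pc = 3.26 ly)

d = 432 ly / 3.26 = 132.5 pc
5 log₁₀(d/10 pc) = 5 log₁₀(132.5) − 5 = 5.611
M = m − 5 log₁₀(d/10) − A = 7.1 − 5.611 − 2.6 = -1.111

M ≈ -1.11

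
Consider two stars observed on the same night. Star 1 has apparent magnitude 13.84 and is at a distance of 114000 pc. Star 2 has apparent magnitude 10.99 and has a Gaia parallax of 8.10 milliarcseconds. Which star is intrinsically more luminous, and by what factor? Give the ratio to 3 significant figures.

Star 1 is more luminous, by a factor of 61800.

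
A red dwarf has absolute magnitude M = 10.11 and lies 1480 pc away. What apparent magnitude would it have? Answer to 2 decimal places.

m = M + 5 log₁₀ d − 5 = 10.11 + 5·3.1703 − 5 = 20.961

m ≈ 20.96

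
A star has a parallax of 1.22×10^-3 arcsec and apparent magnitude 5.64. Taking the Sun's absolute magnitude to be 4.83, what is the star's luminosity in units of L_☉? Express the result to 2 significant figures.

L/L_☉ ≈ 3200

d = 1/p = 1/1.22×10^-3″ = 819.7 pc
M = m − 5 log₁₀ d + 5 = 5.64 − 5·2.9136 + 5 = -3.928
M − M_☉ = -3.928 − 4.83 = -8.758
L/L_☉ = 10^(−0.4 × -8.758) = 3186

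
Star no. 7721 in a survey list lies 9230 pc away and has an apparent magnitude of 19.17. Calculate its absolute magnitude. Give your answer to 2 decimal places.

5 log₁₀(d/10 pc) = 5 log₁₀(9230) − 5 = 14.826
M = m − 5 log₁₀(d/10) = 19.17 − 14.826 = 4.344

M ≈ 4.34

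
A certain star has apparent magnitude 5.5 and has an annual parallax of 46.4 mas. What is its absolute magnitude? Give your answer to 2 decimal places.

M ≈ 3.83

p = 46.4 mas = 0.0464″ → d = 1/p = 21.55 pc
5 log₁₀(d/10 pc) = 5 log₁₀(21.55) − 5 = 1.667
M = m − 5 log₁₀(d/10) = 5.5 − 1.667 = 3.833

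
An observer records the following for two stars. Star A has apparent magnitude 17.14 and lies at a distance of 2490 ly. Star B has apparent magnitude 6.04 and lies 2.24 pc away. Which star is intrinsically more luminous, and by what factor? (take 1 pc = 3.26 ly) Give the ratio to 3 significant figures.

Star A is more luminous, by a factor of 4.22.

Star A: d = 2490 ly / 3.26 = 763.8 pc
Star A: M = m − 5 log₁₀ d + 5 = 17.14 − 5·2.8830 + 5 = 7.725
Star B: M = m − 5 log₁₀ d + 5 = 6.04 − 5·0.3502 + 5 = 9.289
ΔM = M_A − M_B = 7.725 − (9.289) = -1.564; smaller M is more luminous → Star A.
L ratio = 10^(0.4 |ΔM|) = 10^0.625 = 4.222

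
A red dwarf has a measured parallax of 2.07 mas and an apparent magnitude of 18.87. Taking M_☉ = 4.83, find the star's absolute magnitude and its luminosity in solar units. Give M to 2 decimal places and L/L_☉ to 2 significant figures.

d = 1/p = 1000/2.07 mas = 483.1 pc
M = m − 5 log₁₀ d + 5 = 18.87 − 5·2.6840 + 5 = 10.450
M − M_☉ = 10.450 − 4.83 = 5.620
L/L_☉ = 10^(−0.4 × 5.620) = 5.650×10^-3

M ≈ 10.45; L/L_☉ ≈ 5.7×10^-3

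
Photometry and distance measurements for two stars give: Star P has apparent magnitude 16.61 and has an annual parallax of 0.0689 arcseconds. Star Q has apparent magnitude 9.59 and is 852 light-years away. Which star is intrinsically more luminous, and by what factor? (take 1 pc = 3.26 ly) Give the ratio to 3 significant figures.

Star P: d = 1/p = 1/0.0689″ = 14.51 pc
Star P: M = m − 5 log₁₀ d + 5 = 16.61 − 5·1.1618 + 5 = 15.801
Star Q: d = 852 ly / 3.26 = 261.3 pc
Star Q: M = m − 5 log₁₀ d + 5 = 9.59 − 5·2.4172 + 5 = 2.504
ΔM = M_P − M_Q = 15.801 − (2.504) = 13.297; smaller M is more luminous → Star Q.
L ratio = 10^(0.4 |ΔM|) = 10^5.319 = 208400

Star Q is more luminous, by a factor of 208000.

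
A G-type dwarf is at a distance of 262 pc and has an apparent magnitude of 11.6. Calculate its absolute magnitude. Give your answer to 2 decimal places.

M ≈ 4.51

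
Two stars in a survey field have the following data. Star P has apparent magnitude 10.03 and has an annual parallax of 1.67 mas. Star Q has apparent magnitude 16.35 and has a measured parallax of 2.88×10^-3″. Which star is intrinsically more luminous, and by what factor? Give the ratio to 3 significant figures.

Star P is more luminous, by a factor of 1000.

Star P: p = 1.67 mas = 1.67×10^-3″ → d = 1/p = 598.8 pc
Star P: M = m − 5 log₁₀ d + 5 = 10.03 − 5·2.7773 + 5 = 1.144
Star Q: d = 1/p = 1/2.88×10^-3″ = 347.2 pc
Star Q: M = m − 5 log₁₀ d + 5 = 16.35 − 5·2.5406 + 5 = 8.647
ΔM = M_P − M_Q = 1.144 − (8.647) = -7.503; smaller M is more luminous → Star P.
L ratio = 10^(0.4 |ΔM|) = 10^3.001 = 1003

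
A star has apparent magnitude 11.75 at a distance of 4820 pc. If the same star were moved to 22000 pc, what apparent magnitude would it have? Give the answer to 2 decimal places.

m ≈ 15.05

Flux ∝ 1/d², so Δm = 5 log₁₀(d₂/d₁) = 5 log₁₀(22000/4820) = 3.297
m₂ = m₁ + Δm = 11.75 + (3.297) = 15.047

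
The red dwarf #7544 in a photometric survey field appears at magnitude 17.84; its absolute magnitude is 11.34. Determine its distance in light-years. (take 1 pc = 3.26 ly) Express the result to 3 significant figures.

Distance modulus: m − M = 17.84 − (11.34) = 6.500
m − M = 5 log₁₀ d − 5
log₁₀ d = (m − M)/5 + 1 = 2.3000
d = 10^2.3000 = 199.5 pc
= 650.5 ly

d ≈ 650 ly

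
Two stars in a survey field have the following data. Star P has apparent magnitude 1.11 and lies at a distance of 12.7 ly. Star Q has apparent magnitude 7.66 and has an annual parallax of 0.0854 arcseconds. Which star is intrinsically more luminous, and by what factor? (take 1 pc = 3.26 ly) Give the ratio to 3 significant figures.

Star P: d = 12.7 ly / 3.26 = 3.896 pc
Star P: M = m − 5 log₁₀ d + 5 = 1.11 − 5·0.5906 + 5 = 3.157
Star Q: d = 1/p = 1/0.0854″ = 11.71 pc
Star Q: M = m − 5 log₁₀ d + 5 = 7.66 − 5·1.0685 + 5 = 7.317
ΔM = M_P − M_Q = 3.157 − (7.317) = -4.160; smaller M is more luminous → Star P.
L ratio = 10^(0.4 |ΔM|) = 10^1.664 = 46.14

Star P is more luminous, by a factor of 46.1.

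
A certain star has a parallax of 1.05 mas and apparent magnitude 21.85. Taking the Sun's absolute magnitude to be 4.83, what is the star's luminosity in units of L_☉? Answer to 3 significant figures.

d = 1/p = 1000/1.05 mas = 952.4 pc
M = m − 5 log₁₀ d + 5 = 21.85 − 5·2.9788 + 5 = 11.956
M − M_☉ = 11.956 − 4.83 = 7.126
L/L_☉ = 10^(−0.4 × 7.126) = 1.411×10^-3

L/L_☉ ≈ 1.41×10^-3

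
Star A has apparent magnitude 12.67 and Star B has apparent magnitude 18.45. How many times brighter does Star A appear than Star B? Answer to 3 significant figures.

205

Δm = 12.67 − (18.45) = -5.78
Flux ratio = 10^(−0.4 Δm) = 10^(−0.4 × -5.78) = 10^2.312 = 205.1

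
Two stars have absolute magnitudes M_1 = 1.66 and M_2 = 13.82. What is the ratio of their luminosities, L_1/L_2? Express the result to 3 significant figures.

ΔM = M_1 − M_2 = -12.16
L_1/L_2 = 10^(−0.4 ΔM) = 10^4.864 = 73110

L_1/L_2 ≈ 73100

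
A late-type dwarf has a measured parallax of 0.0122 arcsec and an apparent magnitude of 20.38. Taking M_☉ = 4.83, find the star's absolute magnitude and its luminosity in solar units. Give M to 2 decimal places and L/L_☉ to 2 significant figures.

M ≈ 15.81; L/L_☉ ≈ 4.0×10^-5

d = 1/p = 1/0.0122″ = 81.97 pc
M = m − 5 log₁₀ d + 5 = 20.38 − 5·1.9136 + 5 = 15.812
M − M_☉ = 15.812 − 4.83 = 10.982
L/L_☉ = 10^(−0.4 × 10.982) = 4.048×10^-5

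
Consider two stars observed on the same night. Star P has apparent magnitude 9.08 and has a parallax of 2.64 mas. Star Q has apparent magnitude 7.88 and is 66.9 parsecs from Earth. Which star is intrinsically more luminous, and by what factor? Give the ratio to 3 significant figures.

Star P is more luminous, by a factor of 10.6.

Star P: p = 2.64 mas = 2.64×10^-3″ → d = 1/p = 378.8 pc
Star P: M = m − 5 log₁₀ d + 5 = 9.08 − 5·2.5784 + 5 = 1.188
Star Q: M = m − 5 log₁₀ d + 5 = 7.88 − 5·1.8254 + 5 = 3.753
ΔM = M_P − M_Q = 1.188 − (3.753) = -2.565; smaller M is more luminous → Star P.
L ratio = 10^(0.4 |ΔM|) = 10^1.026 = 10.62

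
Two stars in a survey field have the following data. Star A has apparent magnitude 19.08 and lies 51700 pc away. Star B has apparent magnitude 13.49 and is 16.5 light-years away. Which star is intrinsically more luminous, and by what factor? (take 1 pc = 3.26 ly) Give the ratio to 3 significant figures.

Star A is more luminous, by a factor of 606000.

Star A: M = m − 5 log₁₀ d + 5 = 19.08 − 5·4.7135 + 5 = 0.513
Star B: d = 16.5 ly / 3.26 = 5.061 pc
Star B: M = m − 5 log₁₀ d + 5 = 13.49 − 5·0.7043 + 5 = 14.969
ΔM = M_A − M_B = 0.513 − (14.969) = -14.456; smaller M is more luminous → Star A.
L ratio = 10^(0.4 |ΔM|) = 10^5.782 = 606000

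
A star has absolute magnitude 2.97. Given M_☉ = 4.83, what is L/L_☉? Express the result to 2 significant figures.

L/L_☉ ≈ 5.5

M − M_☉ = 2.97 − 4.83 = -1.860
L/L_☉ = 10^(−0.4 (M − M_☉)) = 10^0.744 = 5.546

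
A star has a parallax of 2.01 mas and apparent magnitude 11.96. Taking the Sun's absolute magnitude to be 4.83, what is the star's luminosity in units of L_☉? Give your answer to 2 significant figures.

L/L_☉ ≈ 3.5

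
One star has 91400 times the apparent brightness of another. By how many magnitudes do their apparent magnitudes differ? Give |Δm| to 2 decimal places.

|Δm| ≈ 12.40

Pogson: Δm = −2.5 log₁₀(ratio) = −2.5 log₁₀(91400) = −2.5 × 4.9609 = -12.402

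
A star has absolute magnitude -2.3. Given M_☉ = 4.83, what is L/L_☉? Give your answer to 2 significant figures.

L/L_☉ ≈ 710

M − M_☉ = -2.3 − 4.83 = -7.130
L/L_☉ = 10^(−0.4 (M − M_☉)) = 10^2.852 = 711.2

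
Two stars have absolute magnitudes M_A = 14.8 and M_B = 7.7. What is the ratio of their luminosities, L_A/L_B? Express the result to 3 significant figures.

ΔM = M_A − M_B = 7.1
L_A/L_B = 10^(−0.4 ΔM) = 10^-2.840 = 1.445×10^-3

L_A/L_B ≈ 1.45×10^-3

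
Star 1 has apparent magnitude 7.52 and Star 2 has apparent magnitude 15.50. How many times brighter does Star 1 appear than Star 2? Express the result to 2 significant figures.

1600

Magnitude difference = -7.98
Flux ratio = 10^(−0.4 Δm) = 10^(−0.4 × -7.98) = 10^3.192 = 1556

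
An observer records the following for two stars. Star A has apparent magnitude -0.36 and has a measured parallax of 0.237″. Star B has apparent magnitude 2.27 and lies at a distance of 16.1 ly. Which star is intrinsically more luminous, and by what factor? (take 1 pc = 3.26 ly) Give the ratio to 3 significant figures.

Star A: d = 1/p = 1/0.237″ = 4.219 pc
Star A: M = m − 5 log₁₀ d + 5 = -0.36 − 5·0.6253 + 5 = 1.514
Star B: d = 16.1 ly / 3.26 = 4.939 pc
Star B: M = m − 5 log₁₀ d + 5 = 2.27 − 5·0.6936 + 5 = 3.802
ΔM = M_A − M_B = 1.514 − (3.802) = -2.288; smaller M is more luminous → Star A.
L ratio = 10^(0.4 |ΔM|) = 10^0.915 = 8.228

Star A is more luminous, by a factor of 8.23.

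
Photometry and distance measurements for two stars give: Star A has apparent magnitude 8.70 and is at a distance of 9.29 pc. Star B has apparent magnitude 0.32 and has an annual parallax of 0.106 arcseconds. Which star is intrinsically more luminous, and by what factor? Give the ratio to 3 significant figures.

Star A: M = m − 5 log₁₀ d + 5 = 8.70 − 5·0.9680 + 5 = 8.860
Star B: d = 1/p = 1/0.106″ = 9.434 pc
Star B: M = m − 5 log₁₀ d + 5 = 0.32 − 5·0.9747 + 5 = 0.447
ΔM = M_A − M_B = 8.860 − (0.447) = 8.413; smaller M is more luminous → Star B.
L ratio = 10^(0.4 |ΔM|) = 10^3.365 = 2319

Star B is more luminous, by a factor of 2320.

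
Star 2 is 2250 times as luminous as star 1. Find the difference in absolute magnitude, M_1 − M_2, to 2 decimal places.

Pogson: ΔM = −2.5 log₁₀(ratio) = −2.5 log₁₀(2250) = −2.5 × 3.3522 = -8.380
Star 2 is brighter so has the smaller magnitude: M_1 − M_2 is positive.

M_1 − M_2 ≈ 8.38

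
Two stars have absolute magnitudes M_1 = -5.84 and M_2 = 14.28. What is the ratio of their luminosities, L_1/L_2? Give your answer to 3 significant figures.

ΔM = M_1 − M_2 = -20.12
L_1/L_2 = 10^(−0.4 ΔM) = 10^8.048 = 1.117×10^8

L_1/L_2 ≈ 1.12×10^8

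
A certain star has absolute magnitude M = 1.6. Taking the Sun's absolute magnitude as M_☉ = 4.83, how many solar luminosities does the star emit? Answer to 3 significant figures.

M − M_☉ = 1.6 − 4.83 = -3.230
L/L_☉ = 10^(−0.4 (M − M_☉)) = 10^1.292 = 19.59

L/L_☉ ≈ 19.6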